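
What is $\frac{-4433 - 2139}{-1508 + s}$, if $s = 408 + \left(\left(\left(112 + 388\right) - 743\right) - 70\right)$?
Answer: $\frac{6572}{1413} \approx 4.6511$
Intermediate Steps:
$s = 95$ ($s = 408 + \left(\left(500 - 743\right) - 70\right) = 408 - 313 = 95$)
$\frac{-4433 - 2139}{-1508 + s} = \frac{-4433 - 2139}{-1508 + 95} = - \frac{6572}{-1413} = \left(-6572\right) \left(- \frac{1}{1413}\right) = \frac{6572}{1413}$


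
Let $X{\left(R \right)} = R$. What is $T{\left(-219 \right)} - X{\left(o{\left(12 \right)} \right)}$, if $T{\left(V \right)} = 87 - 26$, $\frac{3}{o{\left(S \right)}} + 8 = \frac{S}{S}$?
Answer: $\frac{430}{7} \approx 61.429$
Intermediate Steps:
$o{\left(S \right)} = - \frac{3}{7}$ ($o{\left(S \right)} = \frac{3}{-8 + \frac{S}{S}} = \frac{3}{-8 + 1} = \frac{3}{-7} = 3 \left(- \frac{1}{7}\right) = - \frac{3}{7}$)
$T{\left(V \right)} = 61$
$T{\left(-219 \right)} - X{\left(o{\left(12 \right)} \right)} = 61 - - \frac{3}{7} = 61 + \frac{3}{7} = \frac{430}{7}$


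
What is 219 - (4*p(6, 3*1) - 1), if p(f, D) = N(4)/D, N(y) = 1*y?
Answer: 644/3 ≈ 214.67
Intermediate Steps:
N(y) = y
p(f, D) = 4/D
219 - (4*p(6, 3*1) - 1) = 219 - (4*(4/((3*1))) - 1) = 219 - (4*(4/3) - 1) = 219 - (16/3 - 1) = 219 - 1*13/3 = 219 - 13/3 = 644/3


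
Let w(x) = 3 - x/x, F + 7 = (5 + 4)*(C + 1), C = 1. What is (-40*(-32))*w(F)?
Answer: 2560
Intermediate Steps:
F = 11 (F = -7 + (5 + 4)*(1 + 1) = -7 + 9*2 = -7 + 18 = 11)
w(x) = 2 (w(x) = 3 - 1*1 = 3 - 1 = 2)
(-40*(-32))*w(F) = -40*(-32)*2 = 1280*2 = 2560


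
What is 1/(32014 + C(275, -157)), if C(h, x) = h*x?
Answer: -1/11161 ≈ -8.9598e-5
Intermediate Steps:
1/(32014 + C(275, -157)) = 1/(32014 + 275*(-157)) = 1/(32014 - 43175) = 1/(-11161) = -1/11161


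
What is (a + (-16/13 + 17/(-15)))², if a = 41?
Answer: 56761156/38025 ≈ 1492.7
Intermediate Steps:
(a + (-16/13 + 17/(-15)))² = (41 + (-16/13 + 17/(-15)))² = (41 + (-16*1/13 + 17*(-1/15)))² = (41 + (-16/13 - 17/15))² = (41 - 461/195)² = (7534/195)² = 56761156/38025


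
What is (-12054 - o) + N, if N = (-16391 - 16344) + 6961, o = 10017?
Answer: -47845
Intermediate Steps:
N = -25774 (N = -32735 + 6961 = -25774)
(-12054 - o) + N = (-12054 - 1*10017) - 25774 = (-12054 - 10017) - 25774 = -22071 - 25774 = -47845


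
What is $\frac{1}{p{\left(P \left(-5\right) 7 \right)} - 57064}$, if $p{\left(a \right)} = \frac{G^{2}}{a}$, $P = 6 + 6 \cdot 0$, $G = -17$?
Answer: $- \frac{210}{11983729} \approx -1.7524 \cdot 10^{-5}$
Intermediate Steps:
$P = 6$ ($P = 6 + 0 = 6$)
$p{\left(a \right)} = \frac{289}{a}$ ($p{\left(a \right)} = \frac{\left(-17\right)^{2}}{a} = \frac{289}{a}$)
$\frac{1}{p{\left(P \left(-5\right) 7 \right)} - 57064} = \frac{1}{\frac{289}{6 \left(-5\right) 7} - 57064} = \frac{1}{\frac{289}{\left(-30\right) 7} - 57064} = \frac{1}{\frac{289}{-210} - 57064} = \frac{1}{289 \left(- \frac{1}{210}\right) - 57064} = \frac{1}{- \frac{289}{210} - 57064} = \frac{1}{- \frac{11983729}{210}} = - \frac{210}{11983729}$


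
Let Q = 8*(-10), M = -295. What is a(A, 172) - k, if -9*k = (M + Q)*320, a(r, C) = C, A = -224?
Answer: -39484/3 ≈ -13161.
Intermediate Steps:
Q = -80
k = 40000/3 (k = -(-295 - 80)*320/9 = -(-125)*320/3 = -⅑*(-120000) = 40000/3 ≈ 13333.)
a(A, 172) - k = 172 - 1*40000/3 = 172 - 40000/3 = -39484/3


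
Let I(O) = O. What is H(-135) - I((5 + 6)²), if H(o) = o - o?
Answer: -121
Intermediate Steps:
H(o) = 0
H(-135) - I((5 + 6)²) = 0 - (5 + 6)² = 0 - 1*11² = 0 - 1*121 = 0 - 121 = -121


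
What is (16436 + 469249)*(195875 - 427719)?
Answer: -112603153140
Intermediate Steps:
(16436 + 469249)*(195875 - 427719) = 485685*(-231844) = -112603153140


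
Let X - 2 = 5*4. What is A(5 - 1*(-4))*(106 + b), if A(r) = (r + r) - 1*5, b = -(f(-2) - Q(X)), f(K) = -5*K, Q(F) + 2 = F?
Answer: 1508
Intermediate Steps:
X = 22 (X = 2 + 5*4 = 2 + 20 = 22)
Q(F) = -2 + F
b = 10 (b = -(-5*(-2) - (-2 + 22)) = -(10 - 1*20) = -(10 - 20) = -1*(-10) = 10)
A(r) = -5 + 2*r (A(r) = 2*r - 5 = -5 + 2*r)
A(5 - 1*(-4))*(106 + b) = (-5 + 2*(5 - 1*(-4)))*(106 + 10) = (-5 + 2*(5 + 4))*116 = (-5 + 2*9)*116 = (-5 + 18)*116 = 13*116 = 1508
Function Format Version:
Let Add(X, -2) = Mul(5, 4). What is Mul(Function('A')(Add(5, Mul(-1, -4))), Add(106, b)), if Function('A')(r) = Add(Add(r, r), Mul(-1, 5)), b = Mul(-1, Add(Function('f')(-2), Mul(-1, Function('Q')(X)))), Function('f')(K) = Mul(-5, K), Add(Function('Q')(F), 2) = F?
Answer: 1508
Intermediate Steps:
X = 22 (X = Add(2, Mul(5, 4)) = Add(2, 20) = 22)
Function('Q')(F) = Add(-2, F)
b = 10 (b = Mul(-1, Add(Mul(-5, -2), Mul(-1, Add(-2, 22)))) = Mul(-1, Add(10, Mul(-1, 20))) = Mul(-1, Add(10, -20)) = Mul(-1, -10) = 10)
Function('A')(r) = Add(-5, Mul(2, r)) (Function('A')(r) = Add(Mul(2, r), -5) = Add(-5, Mul(2, r)))
Mul(Function('A')(Add(5, Mul(-1, -4))), Add(106, b)) = Mul(Add(-5, Mul(2, Add(5, Mul(-1, -4)))), Add(106, 10)) = Mul(Add(-5, Mul(2, Add(5, 4))), 116) = Mul(Add(-5, Mul(2, 9)), 116) = Mul(Add(-5, 18), 116) = Mul(13, 116) = 1508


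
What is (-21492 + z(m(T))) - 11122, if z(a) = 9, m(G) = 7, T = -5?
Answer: -32605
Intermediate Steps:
(-21492 + z(m(T))) - 11122 = (-21492 + 9) - 11122 = -21483 - 11122 = -32605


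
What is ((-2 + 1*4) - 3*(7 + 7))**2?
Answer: 1600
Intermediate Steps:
((-2 + 1*4) - 3*(7 + 7))**2 = ((-2 + 4) - 3*14)**2 = (2 - 42)**2 = (-40)**2 = 1600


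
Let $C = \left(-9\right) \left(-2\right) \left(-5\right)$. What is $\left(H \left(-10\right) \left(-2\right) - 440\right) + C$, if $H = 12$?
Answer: $-290$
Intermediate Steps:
$C = -90$ ($C = 18 \left(-5\right) = -90$)
$\left(H \left(-10\right) \left(-2\right) - 440\right) + C = \left(12 \left(-10\right) \left(-2\right) - 440\right) - 90 = \left(\left(-120\right) \left(-2\right) - 440\right) - 90 = \left(240 - 440\right) - 90 = -200 - 90 = -290$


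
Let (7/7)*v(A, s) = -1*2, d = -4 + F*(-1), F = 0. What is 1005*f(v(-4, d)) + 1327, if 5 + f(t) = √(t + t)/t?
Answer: -3698 - 1005*I ≈ -3698.0 - 1005.0*I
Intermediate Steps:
d = -4 (d = -4 + 0*(-1) = -4 + 0 = -4)
v(A, s) = -2 (v(A, s) = -1*2 = -2)
f(t) = -5 + √2/√t (f(t) = -5 + √(t + t)/t = -5 + √(2*t)/t = -5 + (√2*√t)/t = -5 + √2/√t)
1005*f(v(-4, d)) + 1327 = 1005*(-5 + √2/√(-2)) + 1327 = 1005*(-5 + √2*(-I*√2/2)) + 1327 = 1005*(-5 - I) + 1327 = (-5025 - 1005*I) + 1327 = -3698 - 1005*I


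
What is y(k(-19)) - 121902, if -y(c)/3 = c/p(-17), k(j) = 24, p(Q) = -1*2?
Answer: -121866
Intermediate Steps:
p(Q) = -2
y(c) = 3*c/2 (y(c) = -3*c/(-2) = -3*c*(-1)/2 = -(-3)*c/2 = 3*c/2)
y(k(-19)) - 121902 = (3/2)*24 - 121902 = 36 - 121902 = -121866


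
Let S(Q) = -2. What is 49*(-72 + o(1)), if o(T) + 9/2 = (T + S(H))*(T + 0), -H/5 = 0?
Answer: -7595/2 ≈ -3797.5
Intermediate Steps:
H = 0 (H = -5*0 = 0)
o(T) = -9/2 + T*(-2 + T) (o(T) = -9/2 + (T - 2)*(T + 0) = -9/2 + (-2 + T)*T = -9/2 + T*(-2 + T))
49*(-72 + o(1)) = 49*(-72 + (-9/2 + 1² - 2*1)) = 49*(-72 + (-9/2 + 1 - 2)) = 49*(-72 - 11/2) = 49*(-155/2) = -7595/2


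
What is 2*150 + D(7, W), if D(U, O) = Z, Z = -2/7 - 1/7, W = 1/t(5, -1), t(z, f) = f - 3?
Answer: 2097/7 ≈ 299.57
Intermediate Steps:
t(z, f) = -3 + f
W = -1/4 (W = 1/(-3 - 1) = 1/(-4) = -1/4 ≈ -0.25000)
Z = -3/7 (Z = -2*1/7 - 1*1/7 = -2/7 - 1/7 = -3/7 ≈ -0.42857)
D(U, O) = -3/7
2*150 + D(7, W) = 2*150 - 3/7 = 300 - 3/7 = 2097/7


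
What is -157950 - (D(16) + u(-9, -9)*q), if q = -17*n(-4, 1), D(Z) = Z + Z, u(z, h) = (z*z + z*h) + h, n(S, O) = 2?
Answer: -152780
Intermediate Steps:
u(z, h) = h + z² + h*z (u(z, h) = (z² + h*z) + h = h + z² + h*z)
D(Z) = 2*Z
q = -34 (q = -17*2 = -34)
-157950 - (D(16) + u(-9, -9)*q) = -157950 - (2*16 + (-9 + (-9)² - 9*(-9))*(-34)) = -157950 - (32 + (-9 + 81 + 81)*(-34)) = -157950 - (32 + 153*(-34)) = -157950 - (32 - 5202) = -157950 - 1*(-5170) = -157950 + 5170 = -152780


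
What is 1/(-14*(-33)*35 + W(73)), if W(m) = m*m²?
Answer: 1/405187 ≈ 2.4680e-6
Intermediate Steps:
W(m) = m³
1/(-14*(-33)*35 + W(73)) = 1/(-14*(-33)*35 + 73³) = 1/(462*35 + 389017) = 1/(16170 + 389017) = 1/405187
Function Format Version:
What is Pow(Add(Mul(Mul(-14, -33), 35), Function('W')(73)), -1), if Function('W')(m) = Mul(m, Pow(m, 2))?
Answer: Rational(1, 405187) ≈ 2.4680e-6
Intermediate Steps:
Function('W')(m) = Pow(m, 3)
Pow(Add(Mul(Mul(-14, -33), 35), Function('W')(73)), -1) = Pow(Add(Mul(Mul(-14, -33), 35), Pow(73, 3)), -1) = Pow(Add(Mul(462, 35), 389017), -1) = Pow(Add(16170, 389017), -1) = Pow(405187, -1) = Rational(1, 405187)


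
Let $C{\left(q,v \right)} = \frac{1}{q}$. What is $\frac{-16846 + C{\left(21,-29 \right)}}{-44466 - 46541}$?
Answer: $\frac{353765}{1911147} \approx 0.18511$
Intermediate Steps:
$\frac{-16846 + C{\left(21,-29 \right)}}{-44466 - 46541} = \frac{-16846 + \frac{1}{21}}{-44466 - 46541} = \frac{-16846 + \frac{1}{21}}{-91007} = \left(- \frac{353765}{21}\right) \left(- \frac{1}{91007}\right) = \frac{353765}{1911147}$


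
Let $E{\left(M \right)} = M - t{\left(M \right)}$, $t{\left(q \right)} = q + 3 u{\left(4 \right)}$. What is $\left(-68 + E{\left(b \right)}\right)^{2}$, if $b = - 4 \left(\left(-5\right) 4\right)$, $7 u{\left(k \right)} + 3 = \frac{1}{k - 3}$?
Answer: $\frac{220900}{49} \approx 4508.2$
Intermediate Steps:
$u{\left(k \right)} = - \frac{3}{7} + \frac{1}{7 \left(-3 + k\right)}$ ($u{\left(k \right)} = - \frac{3}{7} + \frac{1}{7 \left(k - 3\right)} = - \frac{3}{7} + \frac{1}{7 \left(-3 + k\right)}$)
$t{\left(q \right)} = - \frac{6}{7} + q$ ($t{\left(q \right)} = q + 3 \frac{10 - 12}{7 \left(-3 + 4\right)} = q + 3 \frac{10 - 12}{7 \cdot 1} = q + 3 \cdot \frac{1}{7} \cdot 1 \left(-2\right) = q + 3 \left(- \frac{2}{7}\right) = q - \frac{6}{7} = - \frac{6}{7} + q$)
$b = 80$ ($b = \left(-4\right) \left(-20\right) = 80$)
$E{\left(M \right)} = \frac{6}{7}$ ($E{\left(M \right)} = M - \left(- \frac{6}{7} + M\right) = \frac{6}{7}$)
$\left(-68 + E{\left(b \right)}\right)^{2} = \left(-68 + \frac{6}{7}\right)^{2} = \left(- \frac{470}{7}\right)^{2} = \frac{220900}{49}$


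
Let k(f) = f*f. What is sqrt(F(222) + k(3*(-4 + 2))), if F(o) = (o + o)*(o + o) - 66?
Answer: 19*sqrt(546) ≈ 443.97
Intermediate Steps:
F(o) = -66 + 4*o**2 (F(o) = (2*o)*(2*o) - 66 = 4*o**2 - 66 = -66 + 4*o**2)
k(f) = f**2
sqrt(F(222) + k(3*(-4 + 2))) = sqrt((-66 + 4*222**2) + (3*(-4 + 2))**2) = sqrt((-66 + 4*49284) + (3*(-2))**2) = sqrt((-66 + 197136) + (-6)**2) = sqrt(197070 + 36) = sqrt(197106) = 19*sqrt(546)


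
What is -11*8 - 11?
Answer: -99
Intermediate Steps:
-11*8 - 11 = -88 - 11 = -99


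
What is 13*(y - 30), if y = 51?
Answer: 273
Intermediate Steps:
13*(y - 30) = 13*(51 - 30) = 13*21 = 273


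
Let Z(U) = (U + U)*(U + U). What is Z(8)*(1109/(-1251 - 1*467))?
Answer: -141952/859 ≈ -165.25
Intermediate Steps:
Z(U) = 4*U² (Z(U) = (2*U)*(2*U) = 4*U²)
Z(8)*(1109/(-1251 - 1*467)) = (4*8²)*(1109/(-1251 - 1*467)) = (4*64)*(1109/(-1251 - 467)) = 256*(1109/(-1718)) = 256*(1109*(-1/1718)) = 256*(-1109/1718) = -141952/859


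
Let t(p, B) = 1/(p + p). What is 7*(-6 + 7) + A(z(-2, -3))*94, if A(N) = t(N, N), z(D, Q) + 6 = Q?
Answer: 16/9 ≈ 1.7778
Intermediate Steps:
t(p, B) = 1/(2*p)
z(D, Q) = -6 + Q
A(N) = 1/(2*N)
7*(-6 + 7) + A(z(-2, -3))*94 = 7*(-6 + 7) + (1/(2*(-6 - 3)))*94 = 7*1 + ((½)/(-9))*94 = 7 + ((½)*(-⅑))*94 = 7 - 1/18*94 = 7 - 47/9 = 16/9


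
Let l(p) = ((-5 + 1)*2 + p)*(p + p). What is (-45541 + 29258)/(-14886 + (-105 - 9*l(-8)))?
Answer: 16283/17295 ≈ 0.94149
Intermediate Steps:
l(p) = 2*p*(-8 + p) (l(p) = (-4*2 + p)*(2*p) = (-8 + p)*(2*p) = 2*p*(-8 + p))
(-45541 + 29258)/(-14886 + (-105 - 9*l(-8))) = (-45541 + 29258)/(-14886 + (-105 - 18*(-8)*(-8 - 8))) = -16283/(-14886 + (-105 - 18*(-8)*(-16))) = -16283/(-14886 + (-105 - 9*256)) = -16283/(-14886 + (-105 - 2304)) = -16283/(-14886 - 2409) = -16283/(-17295) = -16283*(-1/17295) = 16283/17295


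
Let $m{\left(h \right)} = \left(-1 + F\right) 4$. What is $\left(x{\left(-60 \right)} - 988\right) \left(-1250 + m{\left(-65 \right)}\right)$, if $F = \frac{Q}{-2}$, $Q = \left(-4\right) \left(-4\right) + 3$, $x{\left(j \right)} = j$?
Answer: $1354016$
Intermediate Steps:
$Q = 19$ ($Q = 16 + 3 = 19$)
$F = - \frac{19}{2}$ ($F = \frac{19}{-2} = 19 \left(- \frac{1}{2}\right) = - \frac{19}{2} \approx -9.5$)
$m{\left(h \right)} = -42$ ($m{\left(h \right)} = \left(-1 - \frac{19}{2}\right) 4 = \left(- \frac{21}{2}\right) 4 = -42$)
$\left(x{\left(-60 \right)} - 988\right) \left(-1250 + m{\left(-65 \right)}\right) = \left(-60 - 988\right) \left(-1250 - 42\right) = \left(-1048\right) \left(-1292\right) = 1354016$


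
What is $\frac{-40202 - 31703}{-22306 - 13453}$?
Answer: $\frac{71905}{35759} \approx 2.0108$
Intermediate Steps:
$\frac{-40202 - 31703}{-22306 - 13453} = - \frac{71905}{-35759} = \left(-71905\right) \left(- \frac{1}{35759}\right) = \frac{71905}{35759}$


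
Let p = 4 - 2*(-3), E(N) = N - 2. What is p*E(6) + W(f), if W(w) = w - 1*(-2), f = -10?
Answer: 32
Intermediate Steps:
E(N) = -2 + N
W(w) = 2 + w (W(w) = w + 2 = 2 + w)
p = 10 (p = 4 + 6 = 10)
p*E(6) + W(f) = 10*(-2 + 6) + (2 - 10) = 10*4 - 8 = 40 - 8 = 32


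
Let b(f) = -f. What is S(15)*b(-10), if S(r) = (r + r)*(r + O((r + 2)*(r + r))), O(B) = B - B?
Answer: 4500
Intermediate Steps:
O(B) = 0
S(r) = 2*r² (S(r) = (r + r)*(r + 0) = (2*r)*r = 2*r²)
S(15)*b(-10) = (2*15²)*(-1*(-10)) = (2*225)*10 = 450*10 = 4500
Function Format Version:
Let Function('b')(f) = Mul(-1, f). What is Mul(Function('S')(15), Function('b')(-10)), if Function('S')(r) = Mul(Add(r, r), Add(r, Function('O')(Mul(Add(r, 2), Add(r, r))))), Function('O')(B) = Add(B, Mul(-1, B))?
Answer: 4500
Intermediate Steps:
Function('O')(B) = 0
Function('S')(r) = Mul(2, Pow(r, 2)) (Function('S')(r) = Mul(Add(r, r), Add(r, 0)) = Mul(Mul(2, r), r) = Mul(2, Pow(r, 2)))
Mul(Function('S')(15), Function('b')(-10)) = Mul(Mul(2, Pow(15, 2)), Mul(-1, -10)) = Mul(Mul(2, 225), 10) = Mul(450, 10) = 4500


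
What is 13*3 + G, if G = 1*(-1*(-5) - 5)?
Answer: 39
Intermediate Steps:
G = 0 (G = 1*(5 - 5) = 1*0 = 0)
13*3 + G = 13*3 + 0 = 39 + 0 = 39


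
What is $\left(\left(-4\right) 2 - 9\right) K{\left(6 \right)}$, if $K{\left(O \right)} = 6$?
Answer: $-102$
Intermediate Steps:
$\left(\left(-4\right) 2 - 9\right) K{\left(6 \right)} = \left(\left(-4\right) 2 - 9\right) 6 = \left(-8 - 9\right) 6 = \left(-17\right) 6 = -102$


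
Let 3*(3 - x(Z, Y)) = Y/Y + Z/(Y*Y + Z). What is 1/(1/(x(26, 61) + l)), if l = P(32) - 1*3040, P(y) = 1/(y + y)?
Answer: -2185120919/719424 ≈ -3037.3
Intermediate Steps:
P(y) = 1/(2*y)
x(Z, Y) = 8/3 - Z/(3*(Z + Y**2)) (x(Z, Y) = 3 - (Y/Y + Z/(Y*Y + Z))/3 = 3 - (1 + Z/(Y**2 + Z))/3 = 3 - (1 + Z/(Z + Y**2))/3 = 3 + (-1/3 - Z/(3*(Z + Y**2))) = 8/3 - Z/(3*(Z + Y**2)))
l = -194559/64 (l = (1/2)/32 - 1*3040 = (1/2)*(1/32) - 3040 = 1/64 - 3040 = -194559/64 ≈ -3040.0)
1/(1/(x(26, 61) + l)) = 1/(1/((7*26 + 8*61**2)/(3*(26 + 61**2)) - 194559/64)) = 1/(1/((182 + 8*3721)/(3*(26 + 3721)) - 194559/64)) = 1/(1/((1/3)*(182 + 29768)/3747 - 194559/64)) = 1/(1/((1/3)*(1/3747)*29950 - 194559/64)) = 1/(1/(29950/11241 - 194559/64)) = 1/(1/(-2185120919/719424)) = 1/(-719424/2185120919) = -2185120919/719424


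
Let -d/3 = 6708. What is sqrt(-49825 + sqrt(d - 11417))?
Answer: sqrt(-49825 + I*sqrt(31541)) ≈ 0.3978 + 223.22*I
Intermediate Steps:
d = -20124 (d = -3*6708 = -20124)
sqrt(-49825 + sqrt(d - 11417)) = sqrt(-49825 + sqrt(-20124 - 11417)) = sqrt(-49825 + sqrt(-31541)) = sqrt(-49825 + I*sqrt(31541))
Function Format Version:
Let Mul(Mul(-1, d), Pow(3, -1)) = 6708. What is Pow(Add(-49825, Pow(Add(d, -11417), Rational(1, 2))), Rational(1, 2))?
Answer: Pow(Add(-49825, Mul(I, Pow(31541, Rational(1, 2)))), Rational(1, 2)) ≈ Add(0.3978, Mul(223.22, I))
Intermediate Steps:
d = -20124 (d = Mul(-3, 6708) = -20124)
Pow(Add(-49825, Pow(Add(d, -11417), Rational(1, 2))), Rational(1, 2)) = Pow(Add(-49825, Pow(Add(-20124, -11417), Rational(1, 2))), Rational(1, 2)) = Pow(Add(-49825, Pow(-31541, Rational(1, 2))), Rational(1, 2)) = Pow(Add(-49825, Mul(I, Pow(31541, Rational(1, 2)))), Rational(1, 2))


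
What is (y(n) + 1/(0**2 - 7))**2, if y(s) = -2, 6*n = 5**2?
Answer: 225/49 ≈ 4.5918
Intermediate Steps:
n = 25/6 (n = (1/6)*5**2 = (1/6)*25 = 25/6 ≈ 4.1667)
(y(n) + 1/(0**2 - 7))**2 = (-2 + 1/(0**2 - 7))**2 = (-2 + 1/(0 - 7))**2 = (-2 + 1/(-7))**2 = (-2 - 1/7)**2 = (-15/7)**2 = 225/49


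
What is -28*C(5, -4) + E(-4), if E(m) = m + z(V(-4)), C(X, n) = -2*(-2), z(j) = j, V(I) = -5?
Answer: -121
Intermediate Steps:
C(X, n) = 4
E(m) = -5 + m (E(m) = m - 5 = -5 + m)
-28*C(5, -4) + E(-4) = -28*4 + (-5 - 4) = -112 - 9 = -121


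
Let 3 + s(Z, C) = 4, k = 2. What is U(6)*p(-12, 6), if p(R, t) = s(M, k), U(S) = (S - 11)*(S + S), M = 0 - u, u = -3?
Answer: -60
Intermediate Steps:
M = 3 (M = 0 - 1*(-3) = 0 + 3 = 3)
s(Z, C) = 1 (s(Z, C) = -3 + 4 = 1)
U(S) = 2*S*(-11 + S) (U(S) = (-11 + S)*(2*S) = 2*S*(-11 + S))
p(R, t) = 1
U(6)*p(-12, 6) = (2*6*(-11 + 6))*1 = (2*6*(-5))*1 = -60*1 = -60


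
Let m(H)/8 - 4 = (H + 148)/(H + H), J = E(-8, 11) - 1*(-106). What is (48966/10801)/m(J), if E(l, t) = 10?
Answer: 710007/6437396 ≈ 0.11029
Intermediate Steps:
J = 116 (J = 10 - 1*(-106) = 10 + 106 = 116)
m(H) = 32 + 4*(148 + H)/H (m(H) = 32 + 8*((H + 148)/(H + H)) = 32 + 8*((148 + H)/((2*H))) = 32 + 8*((148 + H)*(1/(2*H))) = 32 + 8*((148 + H)/(2*H)) = 32 + 4*(148 + H)/H)
(48966/10801)/m(J) = (48966/10801)/(36 + 592/116) = (48966*(1/10801))/(36 + 592*(1/116)) = 48966/(10801*(36 + 148/29)) = 48966/(10801*(1192/29)) = (48966/10801)*(29/1192) = 710007/6437396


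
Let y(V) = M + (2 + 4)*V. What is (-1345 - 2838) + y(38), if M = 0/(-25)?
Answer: -3955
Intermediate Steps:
M = 0 (M = 0*(-1/25) = 0)
y(V) = 6*V (y(V) = 0 + (2 + 4)*V = 0 + 6*V = 6*V)
(-1345 - 2838) + y(38) = (-1345 - 2838) + 6*38 = -4183 + 228 = -3955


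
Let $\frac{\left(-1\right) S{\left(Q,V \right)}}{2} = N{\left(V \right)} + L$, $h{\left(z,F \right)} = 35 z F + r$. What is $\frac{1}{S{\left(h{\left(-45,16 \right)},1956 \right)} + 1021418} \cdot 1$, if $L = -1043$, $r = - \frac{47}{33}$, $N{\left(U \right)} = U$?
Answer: $\frac{1}{1019592} \approx 9.8078 \cdot 10^{-7}$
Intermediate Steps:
$r = - \frac{47}{33}$ ($r = \left(-47\right) \frac{1}{33} = - \frac{47}{33} \approx -1.4242$)
$h{\left(z,F \right)} = - \frac{47}{33} + 35 F z$ ($h{\left(z,F \right)} = 35 z F - \frac{47}{33} = 35 F z - \frac{47}{33} = - \frac{47}{33} + 35 F z$)
$S{\left(Q,V \right)} = 2086 - 2 V$ ($S{\left(Q,V \right)} = - 2 \left(V - 1043\right) = - 2 \left(-1043 + V\right) = 2086 - 2 V$)
$\frac{1}{S{\left(h{\left(-45,16 \right)},1956 \right)} + 1021418} \cdot 1 = \frac{1}{\left(2086 - 3912\right) + 1021418} \cdot 1 = \frac{1}{-1826 + 1021418} \cdot 1 = \frac{1}{1019592} \cdot 1 = \frac{1}{1019592}$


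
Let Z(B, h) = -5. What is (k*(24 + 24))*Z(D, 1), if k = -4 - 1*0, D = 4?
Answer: 960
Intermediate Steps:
k = -4 (k = -4 + 0 = -4)
(k*(24 + 24))*Z(D, 1) = -4*(24 + 24)*(-5) = -4*48*(-5) = -192*(-5) = 960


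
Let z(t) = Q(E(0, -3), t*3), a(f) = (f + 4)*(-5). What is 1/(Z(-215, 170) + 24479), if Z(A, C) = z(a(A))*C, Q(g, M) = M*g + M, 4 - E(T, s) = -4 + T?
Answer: 1/4866929 ≈ 2.0547e-7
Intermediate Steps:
E(T, s) = 8 - T (E(T, s) = 4 - (-4 + T) = 4 + (4 - T) = 8 - T)
a(f) = -20 - 5*f (a(f) = (4 + f)*(-5) = -20 - 5*f)
Q(g, M) = M + M*g
z(t) = 27*t (z(t) = (t*3)*(1 + (8 - 1*0)) = (3*t)*(1 + (8 + 0)) = (3*t)*(1 + 8) = (3*t)*9 = 27*t)
Z(A, C) = C*(-540 - 135*A) (Z(A, C) = (27*(-20 - 5*A))*C = (-540 - 135*A)*C = C*(-540 - 135*A))
1/(Z(-215, 170) + 24479) = 1/(-135*170*(4 - 215) + 24479) = 1/(-135*170*(-211) + 24479) = 1/(4842450 + 24479) = 1/4866929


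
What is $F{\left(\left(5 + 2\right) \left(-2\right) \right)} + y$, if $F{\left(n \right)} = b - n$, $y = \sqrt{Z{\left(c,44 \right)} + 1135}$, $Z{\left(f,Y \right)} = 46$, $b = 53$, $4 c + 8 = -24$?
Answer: $67 + \sqrt{1181} \approx 101.37$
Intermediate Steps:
$c = -8$ ($c = -2 + \frac{1}{4} \left(-24\right) = -2 - 6 = -8$)
$y = \sqrt{1181}$ ($y = \sqrt{46 + 1135} = \sqrt{1181} \approx 34.366$)
$F{\left(n \right)} = 53 - n$
$F{\left(\left(5 + 2\right) \left(-2\right) \right)} + y = \left(53 - \left(5 + 2\right) \left(-2\right)\right) + \sqrt{1181} = \left(53 - 7 \left(-2\right)\right) + \sqrt{1181} = \left(53 - -14\right) + \sqrt{1181} = \left(53 + 14\right) + \sqrt{1181} = 67 + \sqrt{1181}$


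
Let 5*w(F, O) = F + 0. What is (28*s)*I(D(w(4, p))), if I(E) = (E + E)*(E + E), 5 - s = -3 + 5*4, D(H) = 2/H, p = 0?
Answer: -8400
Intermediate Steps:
w(F, O) = F/5 (w(F, O) = (F + 0)/5 = F/5)
s = -12 (s = 5 - (-3 + 5*4) = 5 - (-3 + 20) = 5 - 1*17 = 5 - 17 = -12)
I(E) = 4*E² (I(E) = (2*E)*(2*E) = 4*E²)
(28*s)*I(D(w(4, p))) = (28*(-12))*(4*(2/(((⅕)*4)))²) = -1344*(2/(⅘))² = -1344*(2*(5/4))² = -1344*(5/2)² = -1344*25/4 = -336*25 = -8400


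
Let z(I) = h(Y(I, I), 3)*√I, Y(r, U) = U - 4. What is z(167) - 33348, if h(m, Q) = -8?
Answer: -33348 - 8*√167 ≈ -33451.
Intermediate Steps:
Y(r, U) = -4 + U
z(I) = -8*√I
z(167) - 33348 = -8*√167 - 33348 = -33348 - 8*√167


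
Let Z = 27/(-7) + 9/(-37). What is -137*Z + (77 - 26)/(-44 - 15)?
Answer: 8570937/15281 ≈ 560.89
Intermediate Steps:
Z = -1062/259 (Z = 27*(-⅐) + 9*(-1/37) = -27/7 - 9/37 = -1062/259 ≈ -4.1004)
-137*Z + (77 - 26)/(-44 - 15) = -137*(-1062/259) + (77 - 26)/(-44 - 15) = 145494/259 + 51/(-59) = 145494/259 + 51*(-1/59) = 145494/259 - 51/59 = 8570937/15281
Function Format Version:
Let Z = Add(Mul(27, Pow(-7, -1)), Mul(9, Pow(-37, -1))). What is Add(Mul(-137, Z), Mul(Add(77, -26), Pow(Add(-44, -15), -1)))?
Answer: Rational(8570937, 15281) ≈ 560.89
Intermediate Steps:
Z = Rational(-1062, 259) (Z = Add(Mul(27, Rational(-1, 7)), Mul(9, Rational(-1, 37))) = Add(Rational(-27, 7), Rational(-9, 37)) = Rational(-1062, 259) ≈ -4.1004)
Add(Mul(-137, Z), Mul(Add(77, -26), Pow(Add(-44, -15), -1))) = Add(Mul(-137, Rational(-1062, 259)), Mul(Add(77, -26), Pow(Add(-44, -15), -1))) = Add(Rational(145494, 259), Mul(51, Pow(-59, -1))) = Add(Rational(145494, 259), Mul(51, Rational(-1, 59))) = Add(Rational(145494, 259), Rational(-51, 59)) = Rational(8570937, 15281)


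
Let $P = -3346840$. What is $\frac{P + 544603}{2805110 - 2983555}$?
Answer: $\frac{2802237}{178445} \approx 15.704$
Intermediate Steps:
$\frac{P + 544603}{2805110 - 2983555} = \frac{-3346840 + 544603}{2805110 - 2983555} = - \frac{2802237}{-178445} = \left(-2802237\right) \left(- \frac{1}{178445}\right) = \frac{2802237}{178445}$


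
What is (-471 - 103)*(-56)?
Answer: 32144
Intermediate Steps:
(-471 - 103)*(-56) = -574*(-56) = 32144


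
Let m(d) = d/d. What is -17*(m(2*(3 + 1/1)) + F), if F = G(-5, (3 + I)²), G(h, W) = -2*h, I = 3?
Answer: -187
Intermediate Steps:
F = 10 (F = -2*(-5) = 10)
m(d) = 1
-17*(m(2*(3 + 1/1)) + F) = -17*(1 + 10) = -17*11 = -187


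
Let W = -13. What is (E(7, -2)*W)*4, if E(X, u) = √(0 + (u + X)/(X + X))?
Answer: -26*√70/7 ≈ -31.076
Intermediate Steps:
E(X, u) = √2*√((X + u)/X)/2 (E(X, u) = √(0 + (X + u)/((2*X))) = √(0 + (X + u)*(1/(2*X))) = √(0 + (X + u)/(2*X)) = √((X + u)/(2*X)) = √2*√((X + u)/X)/2)
(E(7, -2)*W)*4 = ((√2*√((7 - 2)/7)/2)*(-13))*4 = ((√2*√((⅐)*5)/2)*(-13))*4 = ((√2*√(5/7)/2)*(-13))*4 = ((√2*(√35/7)/2)*(-13))*4 = ((√70/14)*(-13))*4 = -13*√70/14*4 = -26*√70/7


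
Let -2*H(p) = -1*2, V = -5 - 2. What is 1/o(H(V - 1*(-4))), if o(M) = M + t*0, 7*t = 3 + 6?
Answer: 1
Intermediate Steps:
V = -7
H(p) = 1 (H(p) = -(-1)*2/2 = -½*(-2) = 1)
t = 9/7 (t = (3 + 6)/7 = (⅐)*9 = 9/7 ≈ 1.2857)
o(M) = M (o(M) = M + (9/7)*0 = M + 0 = M)
1/o(H(V - 1*(-4))) = 1/1 = 1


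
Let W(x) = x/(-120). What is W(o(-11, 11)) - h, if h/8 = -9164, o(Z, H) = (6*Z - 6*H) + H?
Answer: 8797561/120 ≈ 73313.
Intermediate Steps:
o(Z, H) = -5*H + 6*Z (o(Z, H) = (-6*H + 6*Z) + H = -5*H + 6*Z)
W(x) = -x/120 (W(x) = x*(-1/120) = -x/120)
h = -73312 (h = 8*(-9164) = -73312)
W(o(-11, 11)) - h = -(-5*11 + 6*(-11))/120 - 1*(-73312) = -(-55 - 66)/120 + 73312 = -1/120*(-121) + 73312 = 121/120 + 73312 = 8797561/120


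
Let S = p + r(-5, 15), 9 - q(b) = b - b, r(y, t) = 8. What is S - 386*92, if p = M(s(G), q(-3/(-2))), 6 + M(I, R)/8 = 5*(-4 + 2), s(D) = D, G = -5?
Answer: -35632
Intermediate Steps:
q(b) = 9 (q(b) = 9 - (b - b) = 9 - 1*0 = 9 + 0 = 9)
M(I, R) = -128 (M(I, R) = -48 + 8*(5*(-4 + 2)) = -48 + 8*(5*(-2)) = -48 + 8*(-10) = -48 - 80 = -128)
p = -128
S = -120 (S = -128 + 8 = -120)
S - 386*92 = -120 - 386*92 = -120 - 35512 = -35632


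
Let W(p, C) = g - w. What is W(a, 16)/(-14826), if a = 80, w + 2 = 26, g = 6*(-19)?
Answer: 23/2471 ≈ 0.0093080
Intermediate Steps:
g = -114
w = 24 (w = -2 + 26 = 24)
W(p, C) = -138 (W(p, C) = -114 - 1*24 = -114 - 24 = -138)
W(a, 16)/(-14826) = -138/(-14826) = -138*(-1/14826) = 23/2471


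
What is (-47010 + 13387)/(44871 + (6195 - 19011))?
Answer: -33623/32055 ≈ -1.0489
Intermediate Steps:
(-47010 + 13387)/(44871 + (6195 - 19011)) = -33623/(44871 - 12816) = -33623/32055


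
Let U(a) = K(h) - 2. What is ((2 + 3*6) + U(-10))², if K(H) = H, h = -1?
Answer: 289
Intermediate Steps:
U(a) = -3 (U(a) = -1 - 2 = -3)
((2 + 3*6) + U(-10))² = ((2 + 3*6) - 3)² = ((2 + 18) - 3)² = (20 - 3)² = 17² = 289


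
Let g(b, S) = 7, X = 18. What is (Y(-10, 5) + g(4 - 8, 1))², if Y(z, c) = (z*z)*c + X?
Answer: 275625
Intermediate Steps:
Y(z, c) = 18 + c*z² (Y(z, c) = (z*z)*c + 18 = z²*c + 18 = c*z² + 18 = 18 + c*z²)
(Y(-10, 5) + g(4 - 8, 1))² = ((18 + 5*(-10)²) + 7)² = ((18 + 5*100) + 7)² = ((18 + 500) + 7)² = (518 + 7)² = 525² = 275625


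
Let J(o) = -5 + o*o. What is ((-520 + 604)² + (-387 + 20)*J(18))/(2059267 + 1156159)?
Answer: -110017/3215426 ≈ -0.034215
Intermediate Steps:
J(o) = -5 + o²
((-520 + 604)² + (-387 + 20)*J(18))/(2059267 + 1156159) = ((-520 + 604)² + (-387 + 20)*(-5 + 18²))/(2059267 + 1156159) = (84² - 367*(-5 + 324))/3215426 = (7056 - 367*319)*(1/3215426) = (7056 - 117073)*(1/3215426) = -110017*1/3215426 = -110017/3215426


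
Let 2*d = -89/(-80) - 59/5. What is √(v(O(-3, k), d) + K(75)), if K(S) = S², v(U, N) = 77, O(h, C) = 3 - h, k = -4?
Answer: √5702 ≈ 75.512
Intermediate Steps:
d = -171/32 (d = (-89/(-80) - 59/5)/2 = (-89*(-1/80) - 59*⅕)/2 = (89/80 - 59/5)/2 = (½)*(-171/16) = -171/32 ≈ -5.3438)
√(v(O(-3, k), d) + K(75)) = √(77 + 75²) = √(77 + 5625) = √5702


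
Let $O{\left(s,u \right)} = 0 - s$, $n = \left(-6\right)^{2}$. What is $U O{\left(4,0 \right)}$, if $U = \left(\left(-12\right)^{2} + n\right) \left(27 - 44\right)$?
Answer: $12240$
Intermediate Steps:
$n = 36$
$O{\left(s,u \right)} = - s$
$U = -3060$ ($U = \left(\left(-12\right)^{2} + 36\right) \left(27 - 44\right) = \left(144 + 36\right) \left(-17\right) = 180 \left(-17\right) = -3060$)
$U O{\left(4,0 \right)} = - 3060 \left(\left(-1\right) 4\right) = \left(-3060\right) \left(-4\right) = 12240$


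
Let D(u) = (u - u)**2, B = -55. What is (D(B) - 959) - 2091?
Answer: -3050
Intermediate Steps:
D(u) = 0 (D(u) = 0**2 = 0)
(D(B) - 959) - 2091 = (0 - 959) - 2091 = -959 - 2091 = -3050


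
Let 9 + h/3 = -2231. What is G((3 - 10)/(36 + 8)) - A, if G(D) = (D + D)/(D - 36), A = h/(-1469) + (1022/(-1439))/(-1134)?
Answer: -1243966341353/272419247061 ≈ -4.5664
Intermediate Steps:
h = -6720 (h = -27 + 3*(-2231) = -27 - 6693 = -6720)
A = 783383717/171225171 (A = -6720/(-1469) + (1022/(-1439))/(-1134) = -6720*(-1/1469) + (1022*(-1/1439))*(-1/1134) = 6720/1469 - 1022/1439*(-1/1134) = 6720/1469 + 73/116559 = 783383717/171225171 ≈ 4.5752)
G(D) = 2*D/(-36 + D) (G(D) = (2*D)/(-36 + D) = 2*D/(-36 + D))
G((3 - 10)/(36 + 8)) - A = 2*((3 - 10)/(36 + 8))/(-36 + (3 - 10)/(36 + 8)) - 1*783383717/171225171 = 2*(-7/44)/(-36 - 7/44) - 783383717/171225171 = 2*(-7/44)/(-1591/44) - 783383717/171225171 = 2*(-7/44)*(-44/1591) - 783383717/171225171 = 14/1591 - 783383717/171225171 = -1243966341353/272419247061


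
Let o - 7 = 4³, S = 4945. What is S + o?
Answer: 5016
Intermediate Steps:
o = 71 (o = 7 + 4³ = 7 + 64 = 71)
S + o = 4945 + 71 = 5016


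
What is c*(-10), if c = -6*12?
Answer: 720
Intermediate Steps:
c = -72
c*(-10) = -72*(-10) = 720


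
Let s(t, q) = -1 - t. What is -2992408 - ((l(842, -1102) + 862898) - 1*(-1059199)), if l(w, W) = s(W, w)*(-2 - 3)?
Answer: -4909000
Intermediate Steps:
l(w, W) = 5 + 5*W (l(w, W) = (-1 - W)*(-2 - 3) = (-1 - W)*(-5) = 5 + 5*W)
-2992408 - ((l(842, -1102) + 862898) - 1*(-1059199)) = -2992408 - (((5 + 5*(-1102)) + 862898) - 1*(-1059199)) = -2992408 - (((5 - 5510) + 862898) + 1059199) = -2992408 - ((-5505 + 862898) + 1059199) = -2992408 - (857393 + 1059199) = -2992408 - 1*1916592 = -2992408 - 1916592 = -4909000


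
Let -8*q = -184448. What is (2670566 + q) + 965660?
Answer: 3659282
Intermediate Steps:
q = 23056 (q = -1/8*(-184448) = 23056)
(2670566 + q) + 965660 = (2670566 + 23056) + 965660 = 2693622 + 965660 = 3659282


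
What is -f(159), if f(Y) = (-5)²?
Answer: -25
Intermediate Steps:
f(Y) = 25
-f(159) = -1*25 = -25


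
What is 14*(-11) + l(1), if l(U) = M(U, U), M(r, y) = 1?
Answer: -153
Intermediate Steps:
l(U) = 1
14*(-11) + l(1) = 14*(-11) + 1 = -154 + 1 = -153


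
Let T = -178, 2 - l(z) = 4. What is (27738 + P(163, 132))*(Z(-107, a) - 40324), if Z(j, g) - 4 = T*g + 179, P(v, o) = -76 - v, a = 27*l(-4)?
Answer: -839516971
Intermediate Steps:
l(z) = -2 (l(z) = 2 - 1*4 = 2 - 4 = -2)
a = -54 (a = 27*(-2) = -54)
Z(j, g) = 183 - 178*g (Z(j, g) = 4 + (-178*g + 179) = 4 + (179 - 178*g) = 183 - 178*g)
(27738 + P(163, 132))*(Z(-107, a) - 40324) = (27738 + (-76 - 1*163))*((183 - 178*(-54)) - 40324) = (27738 + (-76 - 163))*((183 + 9612) - 40324) = (27738 - 239)*(9795 - 40324) = 27499*(-30529) = -839516971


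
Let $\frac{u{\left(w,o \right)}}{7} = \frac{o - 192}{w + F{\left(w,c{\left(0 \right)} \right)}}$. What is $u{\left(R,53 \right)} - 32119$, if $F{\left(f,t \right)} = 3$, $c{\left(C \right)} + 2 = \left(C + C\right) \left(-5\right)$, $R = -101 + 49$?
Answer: $- \frac{224694}{7} \approx -32099.0$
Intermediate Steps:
$R = -52$
$c{\left(C \right)} = -2 - 10 C$ ($c{\left(C \right)} = -2 + \left(C + C\right) \left(-5\right) = -2 + 2 C \left(-5\right) = -2 - 10 C$)
$u{\left(w,o \right)} = \frac{7 \left(-192 + o\right)}{3 + w}$ ($u{\left(w,o \right)} = 7 \frac{o - 192}{w + 3} = 7 \frac{-192 + o}{3 + w} = \frac{7 \left(-192 + o\right)}{3 + w}$)
$u{\left(R,53 \right)} - 32119 = \frac{7 \left(-192 + 53\right)}{3 - 52} - 32119 = 7 \frac{1}{-49} \left(-139\right) - 32119 = 7 \left(- \frac{1}{49}\right) \left(-139\right) - 32119 = \frac{139}{7} - 32119 = - \frac{224694}{7}$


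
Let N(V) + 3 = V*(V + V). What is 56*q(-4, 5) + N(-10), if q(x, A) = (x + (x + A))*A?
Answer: -643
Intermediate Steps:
q(x, A) = A*(A + 2*x) (q(x, A) = (x + (A + x))*A = (A + 2*x)*A = A*(A + 2*x))
N(V) = -3 + 2*V² (N(V) = -3 + V*(V + V) = -3 + V*(2*V) = -3 + 2*V²)
56*q(-4, 5) + N(-10) = 56*(5*(5 + 2*(-4))) + (-3 + 2*(-10)²) = 56*(5*(5 - 8)) + (-3 + 2*100) = 56*(5*(-3)) + (-3 + 200) = 56*(-15) + 197 = -840 + 197 = -643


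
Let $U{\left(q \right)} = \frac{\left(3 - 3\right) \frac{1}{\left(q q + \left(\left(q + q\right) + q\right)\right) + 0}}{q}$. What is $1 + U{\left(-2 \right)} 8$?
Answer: $1$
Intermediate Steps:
$U{\left(q \right)} = 0$ ($U{\left(q \right)} = \frac{0 \frac{1}{\left(q^{2} + \left(2 q + q\right)\right) + 0}}{q} = \frac{0 \frac{1}{\left(q^{2} + 3 q\right) + 0}}{q} = \frac{0 \frac{1}{q^{2} + 3 q}}{q} = \frac{0}{q} = 0$)
$1 + U{\left(-2 \right)} 8 = 1 + 0 \cdot 8 = 1 + 0 = 1$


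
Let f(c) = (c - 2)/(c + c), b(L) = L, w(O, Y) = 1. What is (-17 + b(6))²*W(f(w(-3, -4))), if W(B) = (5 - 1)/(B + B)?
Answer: -484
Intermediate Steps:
f(c) = (-2 + c)/(2*c) (f(c) = (-2 + c)/((2*c)) = (-2 + c)*(1/(2*c)) = (-2 + c)/(2*c))
W(B) = 2/B (W(B) = 4/((2*B)) = 4*(1/(2*B)) = 2/B)
(-17 + b(6))²*W(f(w(-3, -4))) = (-17 + 6)²*(2/(((½)*(-2 + 1)/1))) = (-11)²*(2/(((½)*1*(-1)))) = 121*(2/(-½)) = 121*(2*(-2)) = 121*(-4) = -484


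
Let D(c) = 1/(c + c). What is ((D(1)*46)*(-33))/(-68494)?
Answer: 33/2978 ≈ 0.011081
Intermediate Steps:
D(c) = 1/(2*c)
((D(1)*46)*(-33))/(-68494) = ((((½)/1)*46)*(-33))/(-68494) = ((((½)*1)*46)*(-33))*(-1/68494) = (((½)*46)*(-33))*(-1/68494) = (23*(-33))*(-1/68494) = -759*(-1/68494) = 33/2978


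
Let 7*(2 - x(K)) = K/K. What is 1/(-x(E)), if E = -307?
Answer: -7/13 ≈ -0.53846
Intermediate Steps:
x(K) = 13/7 (x(K) = 2 - K/(7*K) = 2 - ⅐*1 = 2 - ⅐ = 13/7)
1/(-x(E)) = 1/(-1*13/7) = 1/(-13/7) = -7/13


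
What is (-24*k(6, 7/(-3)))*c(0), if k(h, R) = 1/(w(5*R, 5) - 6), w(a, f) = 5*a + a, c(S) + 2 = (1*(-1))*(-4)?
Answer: 12/19 ≈ 0.63158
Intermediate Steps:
c(S) = 2 (c(S) = -2 + (1*(-1))*(-4) = -2 - 1*(-4) = -2 + 4 = 2)
w(a, f) = 6*a
k(h, R) = 1/(-6 + 30*R) (k(h, R) = 1/(6*(5*R) - 6) = 1/(30*R - 6) = 1/(-6 + 30*R))
(-24*k(6, 7/(-3)))*c(0) = -4/(-1 + 5*(7/(-3)))*2 = -4/(-1 + 5*(7*(-1/3)))*2 = -4/(-1 + 5*(-7/3))*2 = -4/(-1 - 35/3)*2 = -4/(-38/3)*2 = -4*(-3)/38*2 = -24*(-1/76)*2 = (6/19)*2 = 12/19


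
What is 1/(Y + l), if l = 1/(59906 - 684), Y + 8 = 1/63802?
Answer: -944620511/7556933332 ≈ -0.12500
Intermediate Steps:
Y = -510415/63802 (Y = -8 + 1/63802 = -510415/63802 ≈ -8.0000)
l = 1/59222 ≈ 1.6886e-5
1/(Y + l) = 1/(-510415/63802 + 1/59222) = 1/(-7556933332/944620511) = -944620511/7556933332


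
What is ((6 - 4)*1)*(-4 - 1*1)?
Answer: -10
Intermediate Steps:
((6 - 4)*1)*(-4 - 1*1) = (2*1)*(-4 - 1) = 2*(-5) = -10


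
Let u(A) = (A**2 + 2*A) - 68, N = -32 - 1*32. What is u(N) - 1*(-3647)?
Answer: 7547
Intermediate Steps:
N = -64 (N = -32 - 32 = -64)
u(A) = -68 + A**2 + 2*A
u(N) - 1*(-3647) = (-68 + (-64)**2 + 2*(-64)) - 1*(-3647) = (-68 + 4096 - 128) + 3647 = 3900 + 3647 = 7547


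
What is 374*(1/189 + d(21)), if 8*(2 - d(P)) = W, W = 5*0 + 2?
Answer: 248149/378 ≈ 656.48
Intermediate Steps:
W = 2 (W = 0 + 2 = 2)
d(P) = 7/4 (d(P) = 2 - ⅛*2 = 2 - ¼ = 7/4)
374*(1/189 + d(21)) = 374*(1/189 + 7/4) = 374*(1327/756) = 248149/378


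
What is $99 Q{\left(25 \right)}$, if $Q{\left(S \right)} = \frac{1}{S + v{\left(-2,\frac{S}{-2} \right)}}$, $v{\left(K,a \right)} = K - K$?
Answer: $\frac{99}{25} \approx 3.96$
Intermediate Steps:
$v{\left(K,a \right)} = 0$
$Q{\left(S \right)} = \frac{1}{S}$ ($Q{\left(S \right)} = \frac{1}{S + 0} = \frac{1}{S}$)
$99 Q{\left(25 \right)} = \frac{99}{25}$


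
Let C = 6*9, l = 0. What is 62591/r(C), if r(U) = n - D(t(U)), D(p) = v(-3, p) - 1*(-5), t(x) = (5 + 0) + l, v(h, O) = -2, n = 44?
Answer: 62591/41 ≈ 1526.6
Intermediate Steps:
C = 54
t(x) = 5 (t(x) = (5 + 0) + 0 = 5 + 0 = 5)
D(p) = 3 (D(p) = -2 - 1*(-5) = -2 + 5 = 3)
r(U) = 41 (r(U) = 44 - 1*3 = 44 - 3 = 41)
62591/r(C) = 62591/41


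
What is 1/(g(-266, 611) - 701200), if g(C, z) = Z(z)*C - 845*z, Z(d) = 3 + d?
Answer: -1/1380819 ≈ -7.2421e-7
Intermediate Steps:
g(C, z) = -845*z + C*(3 + z) (g(C, z) = (3 + z)*C - 845*z = C*(3 + z) - 845*z = -845*z + C*(3 + z))
1/(g(-266, 611) - 701200) = 1/((-845*611 - 266*(3 + 611)) - 701200) = 1/((-516295 - 266*614) - 701200) = 1/((-516295 - 163324) - 701200) = 1/(-679619 - 701200) = 1/(-1380819) = -1/1380819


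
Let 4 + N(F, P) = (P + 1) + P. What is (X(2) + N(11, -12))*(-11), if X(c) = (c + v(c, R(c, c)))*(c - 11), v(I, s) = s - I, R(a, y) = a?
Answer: 495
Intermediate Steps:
X(c) = c*(-11 + c) (X(c) = (c + (c - c))*(c - 11) = (c + 0)*(-11 + c) = c*(-11 + c))
N(F, P) = -3 + 2*P (N(F, P) = -4 + ((P + 1) + P) = -4 + ((1 + P) + P) = -4 + (1 + 2*P) = -3 + 2*P)
(X(2) + N(11, -12))*(-11) = (2*(-11 + 2) + (-3 + 2*(-12)))*(-11) = (2*(-9) + (-3 - 24))*(-11) = (-18 - 27)*(-11) = -45*(-11) = 495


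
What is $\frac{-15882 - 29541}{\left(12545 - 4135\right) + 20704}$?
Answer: $- \frac{45423}{29114} \approx -1.5602$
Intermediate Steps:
$\frac{-15882 - 29541}{\left(12545 - 4135\right) + 20704} = - \frac{45423}{\left(12545 - 4135\right) + 20704} = - \frac{45423}{8410 + 20704} = - \frac{45423}{29114}$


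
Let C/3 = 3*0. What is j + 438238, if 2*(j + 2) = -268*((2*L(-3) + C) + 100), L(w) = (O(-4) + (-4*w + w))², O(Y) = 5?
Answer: 372308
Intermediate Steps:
C = 0 (C = 3*(3*0) = 3*0 = 0)
L(w) = (5 - 3*w)² (L(w) = (5 + (-4*w + w))² = (5 - 3*w)²)
j = -65930 (j = -2 + (-268*((2*(-5 + 3*(-3))² + 0) + 100))/2 = -2 + (-268*((2*(-5 - 9)² + 0) + 100))/2 = -2 + (-268*((2*(-14)² + 0) + 100))/2 = -2 + (-268*((2*196 + 0) + 100))/2 = -2 + (-268*((392 + 0) + 100))/2 = -2 + (-268*(392 + 100))/2 = -2 + (-268*492)/2 = -2 + (½)*(-131856) = -2 - 65928 = -65930)
j + 438238 = -65930 + 438238 = 372308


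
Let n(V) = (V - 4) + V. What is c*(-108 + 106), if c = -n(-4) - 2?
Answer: -20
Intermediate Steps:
n(V) = -4 + 2*V (n(V) = (-4 + V) + V = -4 + 2*V)
c = 10 (c = -(-4 + 2*(-4)) - 2 = -(-4 - 8) - 2 = -1*(-12) - 2 = 12 - 2 = 10)
c*(-108 + 106) = 10*(-108 + 106) = 10*(-2) = -20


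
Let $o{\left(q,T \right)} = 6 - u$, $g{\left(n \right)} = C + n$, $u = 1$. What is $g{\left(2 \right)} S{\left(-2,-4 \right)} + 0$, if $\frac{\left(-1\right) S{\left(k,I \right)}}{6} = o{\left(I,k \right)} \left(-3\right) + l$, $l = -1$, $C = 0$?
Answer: $192$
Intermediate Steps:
$g{\left(n \right)} = n$ ($g{\left(n \right)} = 0 + n = n$)
$o{\left(q,T \right)} = 5$ ($o{\left(q,T \right)} = 6 - 1 = 5$)
$S{\left(k,I \right)} = 96$ ($S{\left(k,I \right)} = - 6 \left(5 \left(-3\right) - 1\right) = - 6 \left(-15 - 1\right) = \left(-6\right) \left(-16\right) = 96$)
$g{\left(2 \right)} S{\left(-2,-4 \right)} + 0 = 2 \cdot 96 + 0 = 192 + 0 = 192$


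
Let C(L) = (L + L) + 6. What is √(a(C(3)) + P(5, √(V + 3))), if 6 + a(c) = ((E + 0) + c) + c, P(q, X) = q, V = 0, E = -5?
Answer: 3*√2 ≈ 4.2426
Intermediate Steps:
C(L) = 6 + 2*L (C(L) = 2*L + 6 = 6 + 2*L)
a(c) = -11 + 2*c (a(c) = -6 + (((-5 + 0) + c) + c) = -6 + ((-5 + c) + c) = -6 + (-5 + 2*c) = -11 + 2*c)
√(a(C(3)) + P(5, √(V + 3))) = √((-11 + 2*(6 + 2*3)) + 5) = √((-11 + 2*(6 + 6)) + 5) = √((-11 + 2*12) + 5) = √((-11 + 24) + 5) = √(13 + 5) = √18 = 3*√2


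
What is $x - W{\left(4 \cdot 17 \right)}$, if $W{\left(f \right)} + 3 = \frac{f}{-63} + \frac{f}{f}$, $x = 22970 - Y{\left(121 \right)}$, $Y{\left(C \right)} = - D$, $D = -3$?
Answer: $\frac{1447115}{63} \approx 22970.0$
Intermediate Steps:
$Y{\left(C \right)} = 3$ ($Y{\left(C \right)} = \left(-1\right) \left(-3\right) = 3$)
$x = 22967$ ($x = 22970 - 3 = 22967$)
$W{\left(f \right)} = -2 - \frac{f}{63}$ ($W{\left(f \right)} = -3 + \left(\frac{f}{-63} + \frac{f}{f}\right) = -3 + \left(f \left(- \frac{1}{63}\right) + 1\right) = -3 - \left(-1 + \frac{f}{63}\right) = -2 - \frac{f}{63}$)
$x - W{\left(4 \cdot 17 \right)} = 22967 - \left(-2 - \frac{4 \cdot 17}{63}\right) = 22967 - \left(-2 - \frac{68}{63}\right) = 22967 - - \frac{194}{63} = 22967 + \frac{194}{63} = \frac{1447115}{63}$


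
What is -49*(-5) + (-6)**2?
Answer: 281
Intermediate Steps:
-49*(-5) + (-6)**2 = 245 + 36 = 281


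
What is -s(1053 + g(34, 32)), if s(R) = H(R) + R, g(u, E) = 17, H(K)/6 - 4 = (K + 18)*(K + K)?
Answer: -13971014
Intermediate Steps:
H(K) = 24 + 12*K*(18 + K) (H(K) = 24 + 6*((K + 18)*(K + K)) = 24 + 6*((18 + K)*(2*K)) = 24 + 6*(2*K*(18 + K)) = 24 + 12*K*(18 + K))
s(R) = 24 + 12*R² + 217*R (s(R) = (24 + 12*R² + 216*R) + R = 24 + 12*R² + 217*R)
-s(1053 + g(34, 32)) = -(24 + 12*(1053 + 17)² + 217*(1053 + 17)) = -(24 + 12*1070² + 217*1070) = -(24 + 12*1144900 + 232190) = -(24 + 13738800 + 232190) = -1*13971014 = -13971014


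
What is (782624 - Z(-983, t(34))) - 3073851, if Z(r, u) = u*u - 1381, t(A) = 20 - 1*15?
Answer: -2289871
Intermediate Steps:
t(A) = 5 (t(A) = 20 - 15 = 5)
Z(r, u) = -1381 + u**2 (Z(r, u) = u**2 - 1381 = -1381 + u**2)
(782624 - Z(-983, t(34))) - 3073851 = (782624 - (-1381 + 5**2)) - 3073851 = (782624 - (-1381 + 25)) - 3073851 = (782624 - 1*(-1356)) - 3073851 = (782624 + 1356) - 3073851 = 783980 - 3073851 = -2289871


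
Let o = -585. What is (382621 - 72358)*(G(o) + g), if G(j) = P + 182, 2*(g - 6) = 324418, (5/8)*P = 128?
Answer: 252246611367/5 ≈ 5.0449e+10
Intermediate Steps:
P = 1024/5 (P = (8/5)*128 = 1024/5 ≈ 204.80)
g = 162215 (g = 6 + (1/2)*324418 = 6 + 162209 = 162215)
G(j) = 1934/5 (G(j) = 1024/5 + 182 = 1934/5)
(382621 - 72358)*(G(o) + g) = (382621 - 72358)*(1934/5 + 162215) = 310263*(813009/5) = 252246611367/5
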